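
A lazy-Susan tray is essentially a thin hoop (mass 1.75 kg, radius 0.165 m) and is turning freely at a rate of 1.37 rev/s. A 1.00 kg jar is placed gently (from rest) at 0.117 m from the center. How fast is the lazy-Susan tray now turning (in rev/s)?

No external torque acts about the center; L_before = L_after.
I_p = (1.75)(0.165)² = 0.04764 kg·m².
Added inertia Σmr² = (1.00)(0.117)² = 0.01369 kg·m²; I_f = 0.04764 + 0.01369 = 0.06133 kg·m².
ω_f = I_p ω_i / I_f = (0.04764)(1.37) / 0.06133 = 1.064 rev/s.

ω_f ≈ 1.06 rev/s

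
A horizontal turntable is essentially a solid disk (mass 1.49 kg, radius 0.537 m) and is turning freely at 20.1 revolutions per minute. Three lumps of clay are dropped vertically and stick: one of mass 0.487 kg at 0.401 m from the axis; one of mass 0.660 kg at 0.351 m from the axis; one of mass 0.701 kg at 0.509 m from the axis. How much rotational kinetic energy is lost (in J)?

The added mass arrives with no angular momentum about the axis, and any external torque about the axis is negligible, so the system's angular momentum is conserved.
I_p = ½(1.49)(0.537)² = 0.2148 kg·m².
Added inertia Σmr² = (0.487)(0.401)² + (0.660)(0.351)² + (0.701)(0.509)² = 0.3412 kg·m²; I_f = 0.2148 + 0.3412 = 0.5561 kg·m².
ω_f = I_p ω_i / I_f = (0.2148)(20.1) / 0.5561 = 7.765 rpm.
KE_i = ½(0.2148)(2.105 rad/s)² = 0.4759 J; KE_f = ½(0.5561)(0.8132)² = 0.1839 J.

energy lost ≈ 0.292 J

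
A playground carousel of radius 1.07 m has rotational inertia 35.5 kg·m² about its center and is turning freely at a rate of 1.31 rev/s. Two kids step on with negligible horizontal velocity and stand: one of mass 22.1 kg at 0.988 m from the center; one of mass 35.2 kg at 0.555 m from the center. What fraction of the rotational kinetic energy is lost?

The added mass arrives with no angular momentum about the center, and any external torque about the center is negligible, so the system's angular momentum is conserved.
Added inertia Σmr² = (22.1)(0.988)² + (35.2)(0.555)² = 32.42 kg·m²; I_f = 35.50 + 32.42 = 67.92 kg·m².
ω_f = I_p ω_i / I_f = (35.50)(1.31) / 67.92 = 0.6848 rev/s.
KE_i = ½(35.50)(8.231 rad/s)² = 1203 J; KE_f = ½(67.92)(4.302)² = 628.6 J.
Fraction lost = 0.4773.

fraction ≈ 0.477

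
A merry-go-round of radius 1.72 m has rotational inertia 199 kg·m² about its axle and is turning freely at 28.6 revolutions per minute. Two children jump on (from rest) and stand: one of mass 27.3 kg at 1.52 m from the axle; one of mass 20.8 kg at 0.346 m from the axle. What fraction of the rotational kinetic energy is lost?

The added mass arrives with no angular momentum about the axle, and any external torque about the axle is negligible, so the system's angular momentum is conserved.
Added inertia Σmr² = (27.3)(1.52)² + (20.8)(0.346)² = 65.56 kg·m²; I_f = 199.0 + 65.56 = 264.6 kg·m².
ω_f = I_p ω_i / I_f = (199.0)(28.6) / 264.6 = 21.51 rpm.
KE_i = ½(199.0)(2.995 rad/s)² = 892.5 J; KE_f = ½(264.6)(2.253)² = 671.3 J.
Fraction lost = 0.2478.

fraction ≈ 0.248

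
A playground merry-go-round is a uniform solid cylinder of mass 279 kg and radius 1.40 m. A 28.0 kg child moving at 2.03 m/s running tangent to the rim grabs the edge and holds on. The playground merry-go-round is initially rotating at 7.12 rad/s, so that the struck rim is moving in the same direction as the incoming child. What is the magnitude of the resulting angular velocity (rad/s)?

|ω_f| ≈ 6.17 rad/s

The axle reaction passes through the axle and exerts no torque about it; angular momentum about the axle is conserved through the impact.
I_p = ½(279)(1.40)² = 273.4 kg·m². Taking the sense of the child's angular momentum as positive, L_{child} = m v R = (28.0)(2.03)(1.40) = 79.58 kg·m²/s.
L_i = +I_p ω_p + m v R = +(273.4)(7.12) + 79.58 = 2026 kg·m²/s.
After sticking, I_f = I_p + m R² = 273.4 + (28.0)(1.40)² = 328.3 kg·m².
ω_f = L_i / I_f = 2026 / 328.3 = 6.172 rad/s.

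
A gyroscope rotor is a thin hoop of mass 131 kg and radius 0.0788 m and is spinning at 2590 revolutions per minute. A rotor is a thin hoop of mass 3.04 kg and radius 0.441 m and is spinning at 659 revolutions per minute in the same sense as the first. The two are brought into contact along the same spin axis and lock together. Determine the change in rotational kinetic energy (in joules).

ΔKE ≈ -7000 J

No external torque acts about the common axis, so total angular momentum is conserved.
Moments of inertia: I_A = (131)(0.0788)² = 0.8134 kg·m²; I_B = (3.04)(0.441)² = 0.5912 kg·m².
Taking A's sense as positive: L = (0.8134)(2590) + (0.5912)(659) = 2496 kg·m²·rpm.
Combined I = 0.8134 + 0.5912 = 1.405 kg·m².
ω_f = L / I = 2496 / 1.405 = 1777 rpm.
KE_i = ½ΣIω² = 31330 J; KE_f = ½(1.405)(186.1)² = 24330 J.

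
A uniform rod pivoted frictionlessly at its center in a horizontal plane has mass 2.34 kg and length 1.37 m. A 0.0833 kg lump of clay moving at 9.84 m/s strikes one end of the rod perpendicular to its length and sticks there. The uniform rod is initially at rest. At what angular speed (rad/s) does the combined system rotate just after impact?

The axle reaction passes through the pivot and exerts no torque about it; angular momentum about the pivot is conserved through the impact.
I_p = (1/12)(2.34)(1.37)² = 0.3660 kg·m². Taking the sense of the lump of clay's angular momentum as positive, L_{lump} = m v R = (0.0833)(9.84)(1.37/2) = 0.5615 kg·m²/s.
L_i = 0 + 0.5615 = 0.5615 kg·m²/s.
After sticking, I_f = I_p + m R² = 0.3660 + (0.0833)(1.37/2)² = 0.4051 kg·m².
ω_f = L_i / I_f = 0.5615 / 0.4051 = 1.386 rad/s.

|ω_f| ≈ 1.39 rad/s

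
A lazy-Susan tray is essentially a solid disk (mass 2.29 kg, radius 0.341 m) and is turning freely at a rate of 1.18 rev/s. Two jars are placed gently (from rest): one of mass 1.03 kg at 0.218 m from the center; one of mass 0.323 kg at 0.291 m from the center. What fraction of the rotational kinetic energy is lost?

No external torque acts about the center; L_before = L_after.
I_p = ½(2.29)(0.341)² = 0.1331 kg·m².
Added inertia Σmr² = (1.03)(0.218)² + (0.323)(0.291)² = 0.07630 kg·m²; I_f = 0.1331 + 0.07630 = 0.2094 kg·m².
ω_f = I_p ω_i / I_f = (0.1331)(1.18) / 0.2094 = 0.7501 rev/s.
KE_i = ½(0.1331)(7.414 rad/s)² = 3.659 J; KE_f = ½(0.2094)(4.713)² = 2.326 J.
Fraction lost = 0.3643.

fraction ≈ 0.364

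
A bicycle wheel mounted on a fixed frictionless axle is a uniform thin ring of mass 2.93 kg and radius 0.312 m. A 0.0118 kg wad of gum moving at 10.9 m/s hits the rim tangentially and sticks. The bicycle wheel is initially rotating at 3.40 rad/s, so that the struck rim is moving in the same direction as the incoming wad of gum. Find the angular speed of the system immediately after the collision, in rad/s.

The axle reaction passes through the axle and exerts no torque about it; angular momentum about the axle is conserved through the impact.
I_p = (2.93)(0.312)² = 0.2852 kg·m². Taking the sense of the wad of gum's angular momentum as positive, L_{wad} = m v R = (0.0118)(10.9)(0.312) = 0.04013 kg·m²/s.
L_i = +I_p ω_p + m v R = +(0.2852)(3.40) + 0.04013 = 1.010 kg·m²/s.
After sticking, I_f = I_p + m R² = 0.2852 + (0.0118)(0.312)² = 0.2864 kg·m².
ω_f = L_i / I_f = 1.010 / 0.2864 = 3.526 rad/s.

|ω_f| ≈ 3.53 rad/s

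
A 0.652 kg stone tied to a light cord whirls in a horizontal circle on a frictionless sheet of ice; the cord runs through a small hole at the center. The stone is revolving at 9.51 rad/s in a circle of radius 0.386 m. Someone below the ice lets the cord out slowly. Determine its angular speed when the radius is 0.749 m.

ω₂ ≈ 2.53 rad/s

The constraining force is radial, so m r² ω about the center is conserved.
ω₂ = ω₁ (r₁/r₂)² = (9.51)(0.386/0.749)² = 2.526 rad/s.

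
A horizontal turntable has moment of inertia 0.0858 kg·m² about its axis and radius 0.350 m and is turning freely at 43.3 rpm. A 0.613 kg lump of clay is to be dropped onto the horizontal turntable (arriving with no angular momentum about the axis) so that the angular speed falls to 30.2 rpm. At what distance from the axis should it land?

No external torque acts about the axis; L_before = L_after.
I_p ω_i = (I_p + m r²) ω_f ⇒ m r² = I_p(ω_i/ω_f − 1) = 0.08580(43.3/30.2 − 1) = 0.03722 kg·m².
r = √(0.03722/0.613) = 0.2464 m.

r ≈ 0.246 m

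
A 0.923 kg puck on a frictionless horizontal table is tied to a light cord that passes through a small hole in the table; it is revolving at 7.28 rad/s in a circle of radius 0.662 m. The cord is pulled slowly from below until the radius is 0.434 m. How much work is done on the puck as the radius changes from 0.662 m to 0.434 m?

W ≈ 14.2 J

No torque about the axis ⇒ m r₁² ω₁ = m r₂² ω₂.
ω₂ = ω₁ (r₁/r₂)² = (7.28)(0.662/0.434)² = 16.94 rad/s.
W = ΔKE = ½m(v₂² − v₁²) = 14.22 J.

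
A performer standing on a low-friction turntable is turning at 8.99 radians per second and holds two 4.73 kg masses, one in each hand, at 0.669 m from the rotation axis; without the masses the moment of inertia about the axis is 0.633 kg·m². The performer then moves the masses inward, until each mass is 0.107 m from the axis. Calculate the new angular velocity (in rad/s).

ω₂ ≈ 59.0 rad/s

No external torque acts about the spin axis, so angular momentum is conserved.
I₁ = 0.633 + 2(4.73)(0.669)² = 4.867 kg·m²; I₂ = 0.633 + 2(4.73)(0.107)² = 0.7413 kg·m².
ω₂ = I₁ω₁ / I₂ = (4.867)(8.99 rad/s) / (0.7413) = 59.02 rad/s.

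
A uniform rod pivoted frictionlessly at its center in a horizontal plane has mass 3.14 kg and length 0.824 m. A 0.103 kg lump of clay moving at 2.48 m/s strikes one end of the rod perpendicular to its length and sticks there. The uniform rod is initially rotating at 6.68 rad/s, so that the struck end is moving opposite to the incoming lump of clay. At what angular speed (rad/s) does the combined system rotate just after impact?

|ω_f| ≈ 5.54 rad/s

The axle reaction passes through the pivot and exerts no torque about it; angular momentum about the pivot is conserved through the impact.
I_p = (1/12)(3.14)(0.824)² = 0.1777 kg·m². Taking the sense of the lump of clay's angular momentum as positive, L_{lump} = m v R = (0.103)(2.48)(0.824/2) = 0.1052 kg·m²/s.
L_i = −I_p ω_p + m v R = −(0.1777)(6.68) + 0.1052 = -1.082 kg·m²/s.
After sticking, I_f = I_p + m R² = 0.1777 + (0.103)(0.824/2)² = 0.1951 kg·m².
ω_f = L_i / I_f = -1.082 / 0.1951 = -5.542 rad/s.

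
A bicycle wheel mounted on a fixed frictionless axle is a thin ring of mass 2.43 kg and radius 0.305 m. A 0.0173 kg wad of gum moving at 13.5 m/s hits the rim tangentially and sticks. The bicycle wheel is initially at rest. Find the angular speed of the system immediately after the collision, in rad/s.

About the axle the impulsive forces during the collision are internal, so angular momentum about that axis is conserved.
I_p = (2.43)(0.305)² = 0.2261 kg·m². Taking the sense of the wad of gum's angular momentum as positive, L_{wad} = m v R = (0.0173)(13.5)(0.305) = 0.07123 kg·m²/s.
L_i = 0 + 0.07123 = 0.07123 kg·m²/s.
After sticking, I_f = I_p + m R² = 0.2261 + (0.0173)(0.305)² = 0.2277 kg·m².
ω_f = L_i / I_f = 0.07123 / 0.2277 = 0.3129 rad/s.

|ω_f| ≈ 0.313 rad/s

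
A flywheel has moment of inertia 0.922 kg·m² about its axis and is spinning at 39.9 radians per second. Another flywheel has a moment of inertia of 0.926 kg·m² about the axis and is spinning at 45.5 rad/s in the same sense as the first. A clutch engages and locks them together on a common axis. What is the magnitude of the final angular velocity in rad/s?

|ω_f| ≈ 42.7 rad/s

The coupling torques are internal; angular momentum about the shared axis is conserved.
Taking A's sense as positive: L = (0.9220)(39.9) + (0.9260)(45.5) = 78.92 kg·m²·rad/s.
Combined I = 0.9220 + 0.9260 = 1.848 kg·m².
ω_f = L / I = 78.92 / 1.848 = 42.71 rad/s.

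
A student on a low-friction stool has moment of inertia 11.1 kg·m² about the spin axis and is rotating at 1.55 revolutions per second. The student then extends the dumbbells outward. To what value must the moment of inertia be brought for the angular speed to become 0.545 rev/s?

I₂ ≈ 31.6 kg·m²

With no external torque about the axis, L is conserved: I₁ω₁ = I₂ω₂.
I₂ = I₁ω₁ / ω₂ = (11.1)(1.55) / (0.545) = 31.57 kg·m².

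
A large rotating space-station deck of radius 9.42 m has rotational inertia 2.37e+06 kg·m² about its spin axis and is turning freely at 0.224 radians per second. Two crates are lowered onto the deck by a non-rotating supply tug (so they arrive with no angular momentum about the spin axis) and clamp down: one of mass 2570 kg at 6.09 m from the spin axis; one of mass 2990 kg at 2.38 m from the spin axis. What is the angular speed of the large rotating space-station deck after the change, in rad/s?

The added mass arrives with no angular momentum about the spin axis, and any external torque about the spin axis is negligible, so the system's angular momentum is conserved.
Added inertia Σmr² = (2570)(6.09)² + (2990)(2.38)² = 1.123e+05 kg·m²; I_f = 2.370e+06 + 1.123e+05 = 2.482e+06 kg·m².
ω_f = I_p ω_i / I_f = (2.370e+06)(0.224) / 2.482e+06 = 0.2139 rad/s.

ω_f ≈ 0.214 rad/s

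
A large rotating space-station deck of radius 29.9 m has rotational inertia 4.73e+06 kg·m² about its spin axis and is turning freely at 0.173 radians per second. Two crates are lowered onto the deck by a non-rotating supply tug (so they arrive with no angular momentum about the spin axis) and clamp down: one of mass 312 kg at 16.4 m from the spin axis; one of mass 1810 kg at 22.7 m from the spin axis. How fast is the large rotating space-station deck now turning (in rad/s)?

ω_f ≈ 0.142 rad/s

No external torque acts about the spin axis; L_before = L_after.
Added inertia Σmr² = (312)(16.4)² + (1810)(22.7)² = 1.017e+06 kg·m²; I_f = 4.730e+06 + 1.017e+06 = 5.747e+06 kg·m².
ω_f = I_p ω_i / I_f = (4.730e+06)(0.173) / 5.747e+06 = 0.1424 rad/s.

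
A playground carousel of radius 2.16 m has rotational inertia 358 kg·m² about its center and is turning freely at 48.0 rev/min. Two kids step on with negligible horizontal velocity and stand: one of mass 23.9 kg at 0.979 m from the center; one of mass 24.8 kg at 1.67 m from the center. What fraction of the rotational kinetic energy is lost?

fraction ≈ 0.205

No external torque acts about the center; L_before = L_after.
Added inertia Σmr² = (23.9)(0.979)² + (24.8)(1.67)² = 92.07 kg·m²; I_f = 358.0 + 92.07 = 450.1 kg·m².
ω_f = I_p ω_i / I_f = (358.0)(48.0) / 450.1 = 38.18 rpm.
KE_i = ½(358.0)(5.027 rad/s)² = 4523 J; KE_f = ½(450.1)(3.998)² = 3597 J.
Fraction lost = 0.2046.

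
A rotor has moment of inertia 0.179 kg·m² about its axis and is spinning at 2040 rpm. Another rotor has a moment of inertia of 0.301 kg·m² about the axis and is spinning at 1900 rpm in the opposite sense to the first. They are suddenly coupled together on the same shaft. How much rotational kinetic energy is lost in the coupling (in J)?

ΔKE lost ≈ 9550 J

No external torque acts about the common axis, so total angular momentum is conserved.
Taking A's sense as positive: L = (0.1790)(2040) − (0.3010)(1900) = -206.7 kg·m²·rpm.
Combined I = 0.1790 + 0.3010 = 0.4800 kg·m².
ω_f = L / I = -206.7 / 0.4800 = -430.7 rpm.
KE_i = ½ΣIω² = 10040 J; KE_f = ½(0.4800)(45.10)² = 488.2 J.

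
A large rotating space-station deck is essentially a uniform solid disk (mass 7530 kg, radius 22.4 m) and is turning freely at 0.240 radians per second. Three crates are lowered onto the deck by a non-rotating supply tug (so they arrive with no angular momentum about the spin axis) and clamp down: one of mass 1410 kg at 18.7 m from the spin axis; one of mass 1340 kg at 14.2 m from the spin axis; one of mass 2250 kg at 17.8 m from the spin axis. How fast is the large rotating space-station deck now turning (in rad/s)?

No external torque acts about the spin axis; L_before = L_after.
I_p = ½(7530)(22.4)² = 1.889e+06 kg·m².
Added inertia Σmr² = (1410)(18.7)² + (1340)(14.2)² + (2250)(17.8)² = 1.476e+06 kg·m²; I_f = 1.889e+06 + 1.476e+06 = 3.365e+06 kg·m².
ω_f = I_p ω_i / I_f = (1.889e+06)(0.240) / 3.365e+06 = 0.1347 rad/s.

ω_f ≈ 0.135 rad/s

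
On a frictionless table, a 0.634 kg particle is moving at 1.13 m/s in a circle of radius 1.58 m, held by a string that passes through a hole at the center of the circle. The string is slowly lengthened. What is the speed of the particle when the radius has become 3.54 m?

v₂ ≈ 0.504 m/s

Central (radial) force ⇒ zero torque about the center ⇒ m v r is constant.
v₂ = v₁ r₁ / r₂ = (1.13)(1.58) / (3.54) = 0.5044 m/s.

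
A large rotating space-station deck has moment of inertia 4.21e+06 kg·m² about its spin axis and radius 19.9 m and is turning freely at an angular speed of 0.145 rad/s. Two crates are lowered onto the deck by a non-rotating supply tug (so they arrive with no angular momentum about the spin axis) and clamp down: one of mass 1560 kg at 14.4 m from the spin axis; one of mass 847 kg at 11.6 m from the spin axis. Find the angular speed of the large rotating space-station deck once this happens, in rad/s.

ω_f ≈ 0.131 rad/s

The added mass arrives with no angular momentum about the spin axis, and any external torque about the spin axis is negligible, so the system's angular momentum is conserved.
Added inertia Σmr² = (1560)(14.4)² + (847)(11.6)² = 4.375e+05 kg·m²; I_f = 4.210e+06 + 4.375e+05 = 4.647e+06 kg·m².
ω_f = I_p ω_i / I_f = (4.210e+06)(0.145) / 4.647e+06 = 0.1314 rad/s.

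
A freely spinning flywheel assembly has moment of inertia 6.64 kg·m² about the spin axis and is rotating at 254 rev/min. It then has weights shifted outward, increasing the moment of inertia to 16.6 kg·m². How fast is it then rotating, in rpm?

With no external torque about the axis, L is conserved: I₁ω₁ = I₂ω₂.
ω₂ = I₁ω₁ / I₂ = (6.640)(254 rpm) / (16.60) = 101.6 rpm.

ω₂ ≈ 102 rpm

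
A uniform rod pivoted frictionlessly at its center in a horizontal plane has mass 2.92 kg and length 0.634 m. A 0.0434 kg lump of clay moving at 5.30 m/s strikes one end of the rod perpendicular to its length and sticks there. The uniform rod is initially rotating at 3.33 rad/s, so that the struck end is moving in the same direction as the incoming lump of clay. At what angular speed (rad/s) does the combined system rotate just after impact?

|ω_f| ≈ 3.90 rad/s

The axle reaction passes through the pivot and exerts no torque about it; angular momentum about the pivot is conserved through the impact.
I_p = (1/12)(2.92)(0.634)² = 0.09781 kg·m². Taking the sense of the lump of clay's angular momentum as positive, L_{lump} = m v R = (0.0434)(5.30)(0.634/2) = 0.07292 kg·m²/s.
L_i = +I_p ω_p + m v R = +(0.09781)(3.33) + 0.07292 = 0.3986 kg·m²/s.
After sticking, I_f = I_p + m R² = 0.09781 + (0.0434)(0.634/2)² = 0.1022 kg·m².
ω_f = L_i / I_f = 0.3986 / 0.1022 = 3.902 rad/s.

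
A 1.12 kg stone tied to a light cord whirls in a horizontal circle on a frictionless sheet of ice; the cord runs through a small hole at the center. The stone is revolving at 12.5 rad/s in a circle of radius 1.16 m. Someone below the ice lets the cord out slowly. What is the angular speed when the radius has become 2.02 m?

ω₂ ≈ 4.12 rad/s

The constraining force is radial, so m r² ω about the center is conserved.
ω₂ = ω₁ (r₁/r₂)² = (12.5)(1.16/2.02)² = 4.122 rad/s.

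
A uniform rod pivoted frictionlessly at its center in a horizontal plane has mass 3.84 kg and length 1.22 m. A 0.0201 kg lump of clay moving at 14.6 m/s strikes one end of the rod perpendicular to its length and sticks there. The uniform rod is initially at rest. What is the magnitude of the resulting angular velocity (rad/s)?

|ω_f| ≈ 0.370 rad/s

About the pivot the impulsive forces during the collision are internal, so angular momentum about that axis is conserved.
I_p = (1/12)(3.84)(1.22)² = 0.4763 kg·m². Taking the sense of the lump of clay's angular momentum as positive, L_{lump} = m v R = (0.0201)(14.6)(1.22/2) = 0.1790 kg·m²/s.
L_i = 0 + 0.1790 = 0.1790 kg·m²/s.
After sticking, I_f = I_p + m R² = 0.4763 + (0.0201)(1.22/2)² = 0.4838 kg·m².
ω_f = L_i / I_f = 0.1790 / 0.4838 = 0.3700 rad/s.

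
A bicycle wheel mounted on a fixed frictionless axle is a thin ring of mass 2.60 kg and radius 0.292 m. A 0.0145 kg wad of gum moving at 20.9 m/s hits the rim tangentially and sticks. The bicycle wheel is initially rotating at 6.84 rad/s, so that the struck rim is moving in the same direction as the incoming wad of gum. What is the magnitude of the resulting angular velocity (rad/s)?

|ω_f| ≈ 7.20 rad/s

About the axle the impulsive forces during the collision are internal, so angular momentum about that axis is conserved.
I_p = (2.60)(0.292)² = 0.2217 kg·m². Taking the sense of the wad of gum's angular momentum as positive, L_{wad} = m v R = (0.0145)(20.9)(0.292) = 0.08849 kg·m²/s.
L_i = +I_p ω_p + m v R = +(0.2217)(6.84) + 0.08849 = 1.605 kg·m²/s.
After sticking, I_f = I_p + m R² = 0.2217 + (0.0145)(0.292)² = 0.2229 kg·m².
ω_f = L_i / I_f = 1.605 / 0.2229 = 7.199 rad/s.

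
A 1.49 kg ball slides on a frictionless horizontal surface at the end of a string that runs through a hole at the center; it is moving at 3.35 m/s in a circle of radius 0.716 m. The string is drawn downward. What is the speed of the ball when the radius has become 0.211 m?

Central (radial) force ⇒ zero torque about the center ⇒ m v r is constant.
v₂ = v₁ r₁ / r₂ = (3.35)(0.716) / (0.211) = 11.37 m/s.

v₂ ≈ 11.4 m/s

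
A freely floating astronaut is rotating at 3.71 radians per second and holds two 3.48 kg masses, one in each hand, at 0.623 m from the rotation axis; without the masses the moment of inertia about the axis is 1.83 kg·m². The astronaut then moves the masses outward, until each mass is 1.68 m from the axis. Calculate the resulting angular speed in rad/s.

ω₂ ≈ 0.783 rad/s

No external torque acts about the spin axis, so angular momentum is conserved.
I₁ = 1.83 + 2(3.48)(0.623)² = 4.531 kg·m²; I₂ = 1.83 + 2(3.48)(1.68)² = 21.47 kg·m².
ω₂ = I₁ω₁ / I₂ = (4.531)(3.71 rad/s) / (21.47) = 0.7829 rad/s.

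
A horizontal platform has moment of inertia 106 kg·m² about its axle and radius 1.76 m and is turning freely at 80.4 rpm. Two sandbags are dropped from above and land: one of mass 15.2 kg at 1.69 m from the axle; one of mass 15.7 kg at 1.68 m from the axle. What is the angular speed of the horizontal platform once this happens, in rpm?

ω_f ≈ 44.0 rpm

The added mass arrives with no angular momentum about the axle, and any external torque about the axle is negligible, so the system's angular momentum is conserved.
Added inertia Σmr² = (15.2)(1.69)² + (15.7)(1.68)² = 87.72 kg·m²; I_f = 106.0 + 87.72 = 193.7 kg·m².
ω_f = I_p ω_i / I_f = (106.0)(80.4) / 193.7 = 43.99 rpm.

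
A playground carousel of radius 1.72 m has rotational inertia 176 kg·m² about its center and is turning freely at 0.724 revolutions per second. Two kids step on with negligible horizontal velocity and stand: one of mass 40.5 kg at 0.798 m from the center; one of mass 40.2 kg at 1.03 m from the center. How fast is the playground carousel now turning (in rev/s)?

ω_f ≈ 0.521 rev/s

The added mass arrives with no angular momentum about the center, and any external torque about the center is negligible, so the system's angular momentum is conserved.
Added inertia Σmr² = (40.5)(0.798)² + (40.2)(1.03)² = 68.44 kg·m²; I_f = 176.0 + 68.44 = 244.4 kg·m².
ω_f = I_p ω_i / I_f = (176.0)(0.724) / 244.4 = 0.5213 rev/s.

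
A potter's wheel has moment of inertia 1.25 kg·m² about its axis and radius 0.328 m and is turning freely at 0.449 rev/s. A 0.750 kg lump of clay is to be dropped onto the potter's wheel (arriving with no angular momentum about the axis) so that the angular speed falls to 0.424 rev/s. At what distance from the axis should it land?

r ≈ 0.313 m

The added mass arrives with no angular momentum about the axis, and any external torque about the axis is negligible, so the system's angular momentum is conserved.
I_p ω_i = (I_p + m r²) ω_f ⇒ m r² = I_p(ω_i/ω_f − 1) = 1.250(0.449/0.424 − 1) = 0.07370 kg·m².
r = √(0.07370/0.750) = 0.3135 m.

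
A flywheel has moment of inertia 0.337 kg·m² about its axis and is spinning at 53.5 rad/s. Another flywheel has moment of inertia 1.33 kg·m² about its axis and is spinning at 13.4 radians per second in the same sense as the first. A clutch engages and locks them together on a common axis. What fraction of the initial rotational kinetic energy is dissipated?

fraction ≈ 0.359

The coupling torques are internal; angular momentum about the shared axis is conserved.
Taking A's sense as positive: L = (0.3370)(53.5) + (1.330)(13.4) = 35.85 kg·m²·rad/s.
Combined I = 0.3370 + 1.330 = 1.667 kg·m².
ω_f = L / I = 35.85 / 1.667 = 21.51 rad/s.
KE_i = ½ΣIω² = 601.7 J; KE_f = ½(1.667)(21.51)² = 385.5 J.
Fraction dissipated = (KE_i − KE_f)/KE_i = 0.3593.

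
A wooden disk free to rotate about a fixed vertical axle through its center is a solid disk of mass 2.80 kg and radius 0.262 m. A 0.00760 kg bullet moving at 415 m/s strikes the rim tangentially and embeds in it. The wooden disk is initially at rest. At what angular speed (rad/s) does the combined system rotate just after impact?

|ω_f| ≈ 8.55 rad/s

About the axle the impulsive forces during the collision are internal, so angular momentum about that axis is conserved.
I_p = ½(2.80)(0.262)² = 0.09610 kg·m². Taking the sense of the bullet's angular momentum as positive, L_{bullet} = m v R = (0.00760)(415)(0.262) = 0.8263 kg·m²/s.
L_i = 0 + 0.8263 = 0.8263 kg·m²/s.
After sticking, I_f = I_p + m R² = 0.09610 + (0.00760)(0.262)² = 0.09662 kg·m².
ω_f = L_i / I_f = 0.8263 / 0.09662 = 8.552 rad/s.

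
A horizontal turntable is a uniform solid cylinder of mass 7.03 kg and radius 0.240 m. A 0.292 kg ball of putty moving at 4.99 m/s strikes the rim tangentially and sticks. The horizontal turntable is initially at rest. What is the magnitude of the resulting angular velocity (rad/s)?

|ω_f| ≈ 1.59 rad/s

The axle reaction passes through the axle and exerts no torque about it; angular momentum about the axle is conserved through the impact.
I_p = ½(7.03)(0.240)² = 0.2025 kg·m². Taking the sense of the ball of putty's angular momentum as positive, L_{ball} = m v R = (0.292)(4.99)(0.240) = 0.3497 kg·m²/s.
L_i = 0 + 0.3497 = 0.3497 kg·m²/s.
After sticking, I_f = I_p + m R² = 0.2025 + (0.292)(0.240)² = 0.2193 kg·m².
ω_f = L_i / I_f = 0.3497 / 0.2193 = 1.595 rad/s.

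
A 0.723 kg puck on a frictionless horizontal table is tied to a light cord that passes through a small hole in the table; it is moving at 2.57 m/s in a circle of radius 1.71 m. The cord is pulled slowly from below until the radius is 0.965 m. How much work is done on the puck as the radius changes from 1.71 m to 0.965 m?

W ≈ 5.11 J

The only horizontal force on the mass is along the cord (radial), so it exerts no torque about the hole and angular momentum m v r is conserved.
v₂ = v₁ r₁ / r₂ = (2.57)(1.71) / (0.965) = 4.554 m/s.
W = ΔKE = ½m(v₂² − v₁²) = 5.110 J.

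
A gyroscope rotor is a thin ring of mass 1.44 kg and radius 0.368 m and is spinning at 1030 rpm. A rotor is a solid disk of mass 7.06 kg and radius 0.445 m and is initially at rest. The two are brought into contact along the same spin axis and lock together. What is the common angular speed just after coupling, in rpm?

|ω_f| ≈ 225 rpm

The coupling torques are internal; angular momentum about the shared axis is conserved.
Moments of inertia: I_A = (1.44)(0.368)² = 0.1950 kg·m²; I_B = ½(7.06)(0.445)² = 0.6990 kg·m².
Taking A's sense as positive: L = (0.1950)(1030) = 200.9 kg·m²·rpm.
Combined I = 0.1950 + 0.6990 = 0.8940 kg·m².
ω_f = L / I = 200.9 / 0.8940 = 224.7 rpm.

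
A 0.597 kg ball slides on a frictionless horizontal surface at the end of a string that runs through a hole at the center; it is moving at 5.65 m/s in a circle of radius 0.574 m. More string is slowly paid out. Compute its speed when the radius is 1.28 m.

v₂ ≈ 2.53 m/s

The only horizontal force on the mass is along the cord (radial), so it exerts no torque about the hole and angular momentum m v r is conserved.
v₂ = v₁ r₁ / r₂ = (5.65)(0.574) / (1.28) = 2.534 m/s.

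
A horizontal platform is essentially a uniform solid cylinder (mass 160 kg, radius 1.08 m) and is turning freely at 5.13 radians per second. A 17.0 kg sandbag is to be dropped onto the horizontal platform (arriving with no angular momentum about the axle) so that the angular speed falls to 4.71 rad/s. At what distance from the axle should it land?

No external torque acts about the axle; L_before = L_after.
I_p = ½(160)(1.08)² = 93.31 kg·m².
I_p ω_i = (I_p + m r²) ω_f ⇒ m r² = I_p(ω_i/ω_f − 1) = 93.31(5.13/4.71 − 1) = 8.321 kg·m².
r = √(8.321/17.0) = 0.6996 m.

r ≈ 0.700 m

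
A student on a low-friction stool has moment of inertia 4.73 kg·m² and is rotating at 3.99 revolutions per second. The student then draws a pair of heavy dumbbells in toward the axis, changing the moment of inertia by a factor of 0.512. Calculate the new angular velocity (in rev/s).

ω₂ ≈ 7.79 rev/s

No external torque acts about the spin axis, so angular momentum is conserved.
I₂ = 0.512 × 4.73 = 2.422 kg·m².
ω₂ = I₁ω₁ / I₂ = (4.730)(3.99 rev/s) / (2.422) = 7.793 rev/s.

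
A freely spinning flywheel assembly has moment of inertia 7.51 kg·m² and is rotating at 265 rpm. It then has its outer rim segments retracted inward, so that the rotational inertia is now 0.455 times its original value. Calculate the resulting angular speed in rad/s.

ω₂ ≈ 61.0 rad/s

With no external torque about the axis, L is conserved: I₁ω₁ = I₂ω₂.
I₂ = 0.455 × 7.51 = 3.417 kg·m².
ω₂ = I₁ω₁ / I₂ = (7.510)(265 rpm) / (3.417) = 582.4 rpm = 60.99 rad/s.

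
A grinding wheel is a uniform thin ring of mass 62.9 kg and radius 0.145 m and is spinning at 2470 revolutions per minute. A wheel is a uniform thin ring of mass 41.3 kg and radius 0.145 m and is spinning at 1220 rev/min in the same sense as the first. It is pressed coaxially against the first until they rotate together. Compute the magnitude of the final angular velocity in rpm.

The coupling torques are internal; angular momentum about the shared axis is conserved.
Moments of inertia: I_A = (62.9)(0.145)² = 1.322 kg·m²; I_B = (41.3)(0.145)² = 0.8683 kg·m².
Taking A's sense as positive: L = (1.322)(2470) + (0.8683)(1220) = 4326 kg·m²·rpm.
Combined I = 1.322 + 0.8683 = 2.191 kg·m².
ω_f = L / I = 4326 / 2.191 = 1975 rpm.

|ω_f| ≈ 1970 rpm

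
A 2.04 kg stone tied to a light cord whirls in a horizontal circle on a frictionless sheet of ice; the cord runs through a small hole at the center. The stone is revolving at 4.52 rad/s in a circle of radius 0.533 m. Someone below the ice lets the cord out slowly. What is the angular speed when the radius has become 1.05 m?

ω₂ ≈ 1.16 rad/s

No torque about the axis ⇒ m r₁² ω₁ = m r₂² ω₂.
ω₂ = ω₁ (r₁/r₂)² = (4.52)(0.533/1.05)² = 1.165 rad/s.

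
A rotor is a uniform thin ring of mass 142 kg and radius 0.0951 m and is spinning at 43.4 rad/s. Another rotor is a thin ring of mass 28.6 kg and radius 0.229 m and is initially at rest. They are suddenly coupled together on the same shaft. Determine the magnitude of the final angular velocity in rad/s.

|ω_f| ≈ 20.0 rad/s

The coupling torques are internal; angular momentum about the shared axis is conserved.
Moments of inertia: I_A = (142)(0.0951)² = 1.284 kg·m²; I_B = (28.6)(0.229)² = 1.500 kg·m².
Taking A's sense as positive: L = (1.284)(43.4) = 55.74 kg·m²·rad/s.
Combined I = 1.284 + 1.500 = 2.784 kg·m².
ω_f = L / I = 55.74 / 2.784 = 20.02 rad/s.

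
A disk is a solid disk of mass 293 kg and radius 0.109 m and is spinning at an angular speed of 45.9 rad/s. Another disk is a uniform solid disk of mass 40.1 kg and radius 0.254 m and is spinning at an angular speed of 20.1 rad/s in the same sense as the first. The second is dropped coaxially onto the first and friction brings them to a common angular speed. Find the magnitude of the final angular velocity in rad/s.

|ω_f| ≈ 34.9 rad/s

The coupling torques are internal; angular momentum about the shared axis is conserved.
Moments of inertia: I_A = ½(293)(0.109)² = 1.741 kg·m²; I_B = ½(40.1)(0.254)² = 1.294 kg·m².
Taking A's sense as positive: L = (1.741)(45.9) + (1.294)(20.1) = 105.9 kg·m²·rad/s.
Combined I = 1.741 + 1.294 = 3.034 kg·m².
ω_f = L / I = 105.9 / 3.034 = 34.90 rad/s.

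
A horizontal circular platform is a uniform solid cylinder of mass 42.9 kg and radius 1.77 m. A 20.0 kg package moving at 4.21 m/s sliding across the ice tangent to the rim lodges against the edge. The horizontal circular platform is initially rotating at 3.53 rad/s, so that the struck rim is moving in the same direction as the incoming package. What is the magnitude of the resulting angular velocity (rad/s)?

|ω_f| ≈ 2.97 rad/s

The axle reaction passes through the central axle and exerts no torque about it; angular momentum about the central axle is conserved through the impact.
I_p = ½(42.9)(1.77)² = 67.20 kg·m². Taking the sense of the package's angular momentum as positive, L_{package} = m v R = (20.0)(4.21)(1.77) = 149.0 kg·m²/s.
L_i = +I_p ω_p + m v R = +(67.20)(3.53) + 149.0 = 386.3 kg·m²/s.
After sticking, I_f = I_p + m R² = 67.20 + (20.0)(1.77)² = 129.9 kg·m².
ω_f = L_i / I_f = 386.3 / 129.9 = 2.974 rad/s.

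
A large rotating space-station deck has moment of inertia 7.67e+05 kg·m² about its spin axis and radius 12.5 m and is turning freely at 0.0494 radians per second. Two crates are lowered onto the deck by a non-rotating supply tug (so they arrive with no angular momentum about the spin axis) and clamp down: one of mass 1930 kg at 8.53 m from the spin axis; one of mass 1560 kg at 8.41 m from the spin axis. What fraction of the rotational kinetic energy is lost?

fraction ≈ 0.246

The added mass arrives with no angular momentum about the spin axis, and any external torque about the spin axis is negligible, so the system's angular momentum is conserved.
Added inertia Σmr² = (1930)(8.53)² + (1560)(8.41)² = 2.508e+05 kg·m²; I_f = 7.670e+05 + 2.508e+05 = 1.018e+06 kg·m².
ω_f = I_p ω_i / I_f = (7.670e+05)(0.0494) / 1.018e+06 = 0.03723 rad/s.
KE_i = ½(7.670e+05)(0.04940 rad/s)² = 935.9 J; KE_f = ½(1.018e+06)(0.03723)² = 705.3 J.
Fraction lost = 0.2464.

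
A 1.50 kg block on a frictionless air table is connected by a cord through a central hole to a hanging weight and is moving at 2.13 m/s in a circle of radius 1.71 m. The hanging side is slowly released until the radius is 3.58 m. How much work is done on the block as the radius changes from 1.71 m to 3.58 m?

W ≈ -2.63 J

Central (radial) force ⇒ zero torque about the center ⇒ m v r is constant.
v₂ = v₁ r₁ / r₂ = (2.13)(1.71) / (3.58) = 1.017 m/s.
W = ΔKE = ½m(v₂² − v₁²) = -2.626 J.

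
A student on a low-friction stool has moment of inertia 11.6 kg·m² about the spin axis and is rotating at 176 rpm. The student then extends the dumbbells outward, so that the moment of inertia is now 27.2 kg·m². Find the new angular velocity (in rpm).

No external torque acts about the spin axis, so angular momentum is conserved.
ω₂ = I₁ω₁ / I₂ = (11.60)(176 rpm) / (27.20) = 75.06 rpm.

ω₂ ≈ 75.1 rpm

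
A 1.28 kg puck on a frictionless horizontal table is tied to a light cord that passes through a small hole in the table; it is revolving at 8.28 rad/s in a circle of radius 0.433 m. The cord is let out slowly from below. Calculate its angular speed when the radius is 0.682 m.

ω₂ ≈ 3.34 rad/s

The constraining force is radial, so m r² ω about the center is conserved.
ω₂ = ω₁ (r₁/r₂)² = (8.28)(0.433/0.682)² = 3.338 rad/s.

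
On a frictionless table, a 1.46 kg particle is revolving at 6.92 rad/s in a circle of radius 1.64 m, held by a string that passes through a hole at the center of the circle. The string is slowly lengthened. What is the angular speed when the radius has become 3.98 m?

ω₂ ≈ 1.17 rad/s

The constraining force is radial, so m r² ω about the center is conserved.
ω₂ = ω₁ (r₁/r₂)² = (6.92)(1.64/3.98)² = 1.175 rad/s.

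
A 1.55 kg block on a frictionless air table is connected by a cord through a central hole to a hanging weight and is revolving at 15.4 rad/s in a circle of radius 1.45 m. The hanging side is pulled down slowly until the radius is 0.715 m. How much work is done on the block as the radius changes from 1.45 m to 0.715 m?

No torque about the axis ⇒ m r₁² ω₁ = m r₂² ω₂.
ω₂ = ω₁ (r₁/r₂)² = (15.4)(1.45/0.715)² = 63.34 rad/s.
W = ΔKE = ½m(v₂² − v₁²) = 1203 J.

W ≈ 1200 J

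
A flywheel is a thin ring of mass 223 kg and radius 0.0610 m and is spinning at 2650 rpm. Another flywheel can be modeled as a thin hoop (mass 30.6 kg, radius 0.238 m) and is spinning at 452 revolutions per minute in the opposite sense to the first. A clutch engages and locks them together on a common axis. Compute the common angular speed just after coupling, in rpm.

|ω_f| ≈ 552 rpm

The coupling torques are internal; angular momentum about the shared axis is conserved.
Moments of inertia: I_A = (223)(0.0610)² = 0.8298 kg·m²; I_B = (30.6)(0.238)² = 1.733 kg·m².
Taking A's sense as positive: L = (0.8298)(2650) − (1.733)(452) = 1415 kg·m²·rpm.
Combined I = 0.8298 + 1.733 = 2.563 kg·m².
ω_f = L / I = 1415 / 2.563 = 552.3 rpm.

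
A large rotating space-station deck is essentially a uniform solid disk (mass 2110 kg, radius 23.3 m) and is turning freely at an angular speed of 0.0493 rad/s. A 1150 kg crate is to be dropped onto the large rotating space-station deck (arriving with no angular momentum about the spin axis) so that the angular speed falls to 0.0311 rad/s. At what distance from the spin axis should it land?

r ≈ 17.1 m

No external torque acts about the spin axis; L_before = L_after.
I_p = ½(2110)(23.3)² = 5.727e+05 kg·m².
I_p ω_i = (I_p + m r²) ω_f ⇒ m r² = I_p(ω_i/ω_f − 1) = 5.727e+05(0.0493/0.0311 − 1) = 3.352e+05 kg·m².
r = √(3.352e+05/1150) = 17.07 m.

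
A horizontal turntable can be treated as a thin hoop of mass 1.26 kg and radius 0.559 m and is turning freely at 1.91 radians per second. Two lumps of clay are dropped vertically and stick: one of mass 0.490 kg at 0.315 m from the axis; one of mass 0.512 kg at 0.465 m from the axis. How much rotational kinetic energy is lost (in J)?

No external torque acts about the axis; L_before = L_after.
I_p = (1.26)(0.559)² = 0.3937 kg·m².
Added inertia Σmr² = (0.490)(0.315)² + (0.512)(0.465)² = 0.1593 kg·m²; I_f = 0.3937 + 0.1593 = 0.5531 kg·m².
ω_f = I_p ω_i / I_f = (0.3937)(1.91) / 0.5531 = 1.360 rad/s.
KE_i = ½(0.3937)(1.910 rad/s)² = 0.7182 J; KE_f = ½(0.5531)(1.360)² = 0.5113 J.

energy lost ≈ 0.207 J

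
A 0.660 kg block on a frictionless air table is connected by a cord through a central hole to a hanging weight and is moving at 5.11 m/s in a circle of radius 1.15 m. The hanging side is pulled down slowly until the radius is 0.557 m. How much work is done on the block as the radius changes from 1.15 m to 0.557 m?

The only horizontal force on the mass is along the cord (radial), so it exerts no torque about the hole and angular momentum m v r is conserved.
v₂ = v₁ r₁ / r₂ = (5.11)(1.15) / (0.557) = 10.55 m/s.
W = ΔKE = ½m(v₂² − v₁²) = 28.11 J.

W ≈ 28.1 J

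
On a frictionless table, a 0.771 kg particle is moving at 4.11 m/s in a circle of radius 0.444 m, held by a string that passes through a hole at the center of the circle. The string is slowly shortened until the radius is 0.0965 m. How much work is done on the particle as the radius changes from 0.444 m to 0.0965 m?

W ≈ 131 J

The only horizontal force on the mass is along the cord (radial), so it exerts no torque about the hole and angular momentum m v r is conserved.
v₂ = v₁ r₁ / r₂ = (4.11)(0.444) / (0.0965) = 18.91 m/s.
W = ΔKE = ½m(v₂² − v₁²) = 131.3 J.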